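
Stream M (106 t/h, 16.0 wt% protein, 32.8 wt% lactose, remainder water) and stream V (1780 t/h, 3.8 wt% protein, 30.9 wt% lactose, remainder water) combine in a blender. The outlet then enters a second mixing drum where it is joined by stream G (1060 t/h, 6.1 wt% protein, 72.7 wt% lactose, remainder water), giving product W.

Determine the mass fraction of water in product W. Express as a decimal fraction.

Overall, product flow = 2946 t/h.
water in = 106×0.512 + 1780×0.653 + 1060×0.212 = 1441.3 t/h.
water fraction in W = 0.4893.

0.4893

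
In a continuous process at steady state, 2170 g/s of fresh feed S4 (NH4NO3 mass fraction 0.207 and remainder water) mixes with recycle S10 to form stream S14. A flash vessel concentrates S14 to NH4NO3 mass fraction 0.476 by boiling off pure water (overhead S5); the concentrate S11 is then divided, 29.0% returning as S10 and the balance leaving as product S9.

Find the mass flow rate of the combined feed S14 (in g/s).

Overall NH4NO3 balance (none leaves overhead): NH4NO3 in fresh feed = NH4NO3 in product, i.e. 2170×0.207 = (1−0.290)·S11·0.476.
S11 = 449.19/(0.476×0.710) = 1329.1 g/s.
Recycle S10 = 0.290×1329.1 = 385.45 g/s.
Combined feed S14 = 2170 + 385.45 = 2555.4 g/s.

2555 g/s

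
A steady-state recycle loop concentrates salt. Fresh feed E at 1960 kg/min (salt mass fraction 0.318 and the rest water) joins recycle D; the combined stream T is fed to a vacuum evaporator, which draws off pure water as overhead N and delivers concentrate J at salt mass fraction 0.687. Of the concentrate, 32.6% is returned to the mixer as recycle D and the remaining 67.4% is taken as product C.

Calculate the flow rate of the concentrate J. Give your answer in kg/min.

1346 kg/min

Overall salt balance (none leaves overhead): salt in fresh feed = salt in product, i.e. 1960×0.318 = (1−0.326)·J·0.687.
J = 623.28/(0.687×0.674) = 1346.1 kg/min.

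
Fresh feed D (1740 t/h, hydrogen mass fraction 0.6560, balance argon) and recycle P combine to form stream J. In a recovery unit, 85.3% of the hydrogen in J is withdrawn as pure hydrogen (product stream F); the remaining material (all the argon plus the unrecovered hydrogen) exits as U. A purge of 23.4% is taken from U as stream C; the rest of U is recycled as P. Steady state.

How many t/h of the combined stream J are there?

argon enters only via D and leaves only via the purge: 1740×0.344 = 0.234×(argon in U), and the recovery unit passes all argon, so argon in J = argon in U = 2557.9 t/h.
hydrogen in J: m_A = 1740×0.656 + (1−0.234)·(1−0.853)·m_A, so m_A = 1141.4/0.8874 = 1286.3 t/h.
J = 1286.3 + 2557.9 = 3844.2 t/h.

3844 t/h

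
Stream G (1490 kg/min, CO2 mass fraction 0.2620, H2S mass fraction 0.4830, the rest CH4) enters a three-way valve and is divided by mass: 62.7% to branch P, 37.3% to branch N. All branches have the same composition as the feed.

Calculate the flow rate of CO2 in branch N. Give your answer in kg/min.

Branch N total = 0.373×1490 = 555.77 kg/min.
CO2 in N = 0.262×555.77 = 145.61 kg/min.

145.6 kg/min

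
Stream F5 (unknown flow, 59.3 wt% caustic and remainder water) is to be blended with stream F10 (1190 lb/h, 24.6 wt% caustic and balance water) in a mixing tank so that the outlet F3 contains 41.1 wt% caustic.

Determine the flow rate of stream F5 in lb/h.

Let F5 be the unknown flow. Total out = 1190 + F5.
caustic balance: 292.74 + 0.593·F5 = 0.411·(1190 + F5)
(0.593 − 0.411)·F5 = 0.411×1190 − 292.74 = 196.35
F5 = 196.35 / 0.182 = 1078.8 lb/h

1079 lb/h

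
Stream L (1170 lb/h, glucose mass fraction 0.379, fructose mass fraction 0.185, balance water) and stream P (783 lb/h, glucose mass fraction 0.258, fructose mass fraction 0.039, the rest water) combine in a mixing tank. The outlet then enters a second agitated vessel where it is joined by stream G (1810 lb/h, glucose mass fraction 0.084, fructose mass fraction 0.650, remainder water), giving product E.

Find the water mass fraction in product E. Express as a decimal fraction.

0.410

Overall, product flow = 3763 lb/h.
water in = 1170×0.436 + 783×0.703 + 1810×0.266 = 1542 lb/h.
water fraction in E = 0.410.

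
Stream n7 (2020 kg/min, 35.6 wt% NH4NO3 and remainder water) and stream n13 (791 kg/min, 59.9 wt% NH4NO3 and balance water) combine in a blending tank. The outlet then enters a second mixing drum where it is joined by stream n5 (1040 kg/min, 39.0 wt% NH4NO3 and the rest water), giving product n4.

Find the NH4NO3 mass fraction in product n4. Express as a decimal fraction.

0.4151

Overall, product flow = 3851 kg/min.
NH4NO3 in = 2020×0.356 + 791×0.599 + 1040×0.390 = 1598.5 kg/min.
NH4NO3 fraction in n4 = 0.4151.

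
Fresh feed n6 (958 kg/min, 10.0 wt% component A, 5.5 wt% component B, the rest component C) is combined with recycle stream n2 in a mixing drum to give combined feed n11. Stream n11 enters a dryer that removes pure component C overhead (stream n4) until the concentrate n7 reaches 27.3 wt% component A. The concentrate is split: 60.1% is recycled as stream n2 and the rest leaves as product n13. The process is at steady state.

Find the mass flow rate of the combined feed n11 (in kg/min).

1487 kg/min

Overall component A balance (none leaves overhead): component A in fresh feed = component A in product, i.e. 958×0.100 = (1−0.601)·n7·0.273.
n7 = 95.8/(0.273×0.399) = 879.49 kg/min.
Recycle n2 = 0.601×879.49 = 528.57 kg/min.
Combined feed n11 = 958 + 528.57 = 1486.6 kg/min.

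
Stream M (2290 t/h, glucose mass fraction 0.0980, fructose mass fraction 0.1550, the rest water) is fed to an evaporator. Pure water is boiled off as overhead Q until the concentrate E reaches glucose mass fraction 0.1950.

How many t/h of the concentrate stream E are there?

1151 t/h

glucose is conserved: 2290×0.098 = 224.42 t/h all reports to the concentrate.
Concentrate = 224.42/(target fraction) = 1150.9 t/h.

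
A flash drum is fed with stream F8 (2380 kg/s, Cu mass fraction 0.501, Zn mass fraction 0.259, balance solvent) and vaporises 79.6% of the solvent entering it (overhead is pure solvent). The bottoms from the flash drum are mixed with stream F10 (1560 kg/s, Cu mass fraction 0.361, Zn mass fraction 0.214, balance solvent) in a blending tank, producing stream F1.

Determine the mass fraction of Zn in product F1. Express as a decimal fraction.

0.273

Vapour removed = 0.796×0.240×2380 = 454.68 kg/s; concentrate = 1925.3 kg/s.
Zn reaching the mixer = 616.42 (from concentrate) + 1560×0.214 = 950.26 kg/s.
Product flow = 1925.3 + 1560 = 3485.3 kg/s; Zn fraction = 0.273.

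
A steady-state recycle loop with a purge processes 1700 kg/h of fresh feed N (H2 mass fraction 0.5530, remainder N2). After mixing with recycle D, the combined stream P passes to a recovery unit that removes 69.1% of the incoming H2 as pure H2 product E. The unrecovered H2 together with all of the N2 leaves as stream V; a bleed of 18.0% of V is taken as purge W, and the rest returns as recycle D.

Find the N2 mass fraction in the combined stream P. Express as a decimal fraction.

N2 enters only via N and leaves only via the purge: 1700×0.447 = 0.180×(N2 in V), and the recovery unit passes all N2, so N2 in P = N2 in V = 4221.7 kg/h.
H2 in P: m_A = 1700×0.553 + (1−0.180)·(1−0.691)·m_A, so m_A = 940.1/0.7466 = 1259.1 kg/h.
P = 1259.1 + 4221.7 = 5480.8 kg/h.
N2 fraction in P = 4221.7/5480.8 = 0.7703.

0.7703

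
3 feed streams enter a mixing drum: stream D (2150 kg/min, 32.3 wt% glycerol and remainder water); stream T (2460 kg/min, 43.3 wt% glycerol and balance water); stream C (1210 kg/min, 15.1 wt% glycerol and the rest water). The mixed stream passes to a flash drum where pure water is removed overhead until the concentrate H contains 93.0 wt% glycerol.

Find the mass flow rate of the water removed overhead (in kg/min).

glycerol entering = 2150×0.323 + 2460×0.433 + 1210×0.151 = 1942.3 kg/min.
All glycerol reports to H, so H = 1942.3/0.930 = 2088.5 kg/min.
Total feed = 5820 kg/min; overhead = 5820 − 2088.5 = 3731.5 kg/min.

3731 kg/min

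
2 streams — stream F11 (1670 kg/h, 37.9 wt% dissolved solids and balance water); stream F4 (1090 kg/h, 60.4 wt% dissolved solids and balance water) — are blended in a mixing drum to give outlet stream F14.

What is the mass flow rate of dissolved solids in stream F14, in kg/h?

1291 kg/h

dissolved solids out = dissolved solids in = 1670×0.379 + 1090×0.604 = 1291.3 kg/h.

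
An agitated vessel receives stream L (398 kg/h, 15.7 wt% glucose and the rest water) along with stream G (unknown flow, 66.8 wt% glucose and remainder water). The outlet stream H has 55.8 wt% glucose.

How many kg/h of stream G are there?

Let G be the unknown flow. Total out = 398 + G.
glucose balance: 62.486 + 0.668·G = 0.558·(398 + G)
(0.668 − 0.558)·G = 0.558×398 − 62.486 = 159.6
G = 159.6 / 0.110 = 1450.9 kg/h

1451 kg/h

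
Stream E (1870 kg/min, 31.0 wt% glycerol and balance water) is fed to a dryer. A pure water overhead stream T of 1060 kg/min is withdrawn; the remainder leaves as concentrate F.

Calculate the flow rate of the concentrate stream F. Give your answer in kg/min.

810 kg/min

Concentrate = 1870 − 1060 = 810 kg/min.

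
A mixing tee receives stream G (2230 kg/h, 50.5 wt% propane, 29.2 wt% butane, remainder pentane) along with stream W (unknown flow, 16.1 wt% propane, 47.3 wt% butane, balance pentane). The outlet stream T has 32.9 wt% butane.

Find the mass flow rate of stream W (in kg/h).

573 kg/h

Let W be the unknown flow. Total out = 2230 + W.
butane balance: 651.16 + 0.473·W = 0.329·(2230 + W)
(0.473 − 0.329)·W = 0.329×2230 − 651.16 = 82.51
W = 82.51 / 0.144 = 572.99 kg/h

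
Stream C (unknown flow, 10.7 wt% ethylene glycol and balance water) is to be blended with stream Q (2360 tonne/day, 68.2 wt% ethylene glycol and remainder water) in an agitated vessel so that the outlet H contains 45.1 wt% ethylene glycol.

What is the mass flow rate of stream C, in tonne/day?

Let C be the unknown flow. Total out = 2360 + C.
ethylene glycol balance: 1609.5 + 0.107·C = 0.451·(2360 + C)
(0.107 − 0.451)·C = 0.451×2360 − 1609.5 = -545.16
C = -545.16 / -0.344 = 1584.8 tonne/day

1585 tonne/day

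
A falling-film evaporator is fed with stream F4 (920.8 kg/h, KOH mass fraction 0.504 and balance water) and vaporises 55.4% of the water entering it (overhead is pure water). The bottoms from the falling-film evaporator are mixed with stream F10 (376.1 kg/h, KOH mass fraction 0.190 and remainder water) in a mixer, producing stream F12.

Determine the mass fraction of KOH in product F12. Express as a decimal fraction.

0.513

Vapour removed = 0.554×0.496×920.8 = 253.02 kg/h; concentrate = 667.78 kg/h.
KOH reaching the mixer = 464.08 (from concentrate) + 376.1×0.190 = 535.54 kg/h.
Product flow = 667.78 + 376.1 = 1043.9 kg/h; KOH fraction = 0.513.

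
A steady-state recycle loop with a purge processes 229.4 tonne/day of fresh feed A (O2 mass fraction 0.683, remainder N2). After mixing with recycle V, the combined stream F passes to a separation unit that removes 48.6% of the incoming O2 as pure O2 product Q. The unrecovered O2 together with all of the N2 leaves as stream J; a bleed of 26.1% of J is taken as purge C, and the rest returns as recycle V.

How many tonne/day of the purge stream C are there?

106.6 tonne/day

N2 enters only via A and leaves only via the purge: 229.4×0.317 = 0.261×(N2 in J), and the separation unit passes all N2, so N2 in F = N2 in J = 278.62 tonne/day.
O2 in F: m_A = 229.4×0.683 + (1−0.261)·(1−0.486)·m_A, so m_A = 156.68/0.6202 = 252.65 tonne/day.
J = (1−0.486)×252.65 + 278.62 = 408.48 tonne/day.
Purge C = 0.261×408.48 = 106.61 tonne/day.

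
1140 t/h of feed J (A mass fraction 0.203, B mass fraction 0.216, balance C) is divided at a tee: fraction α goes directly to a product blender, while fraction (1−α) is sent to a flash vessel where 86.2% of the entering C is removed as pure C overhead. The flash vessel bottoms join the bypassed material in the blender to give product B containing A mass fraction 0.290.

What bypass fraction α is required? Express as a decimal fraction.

0.401

All 1140×0.203 = 231.42 t/h of A reaches B, so B = 231.42/0.290 = 798 t/h and vapour = 342 t/h.
The evaporator receives (1−α)·1140 of feed at 0.581 C and removes 0.862 of that C:
0.862×0.581×(1−α)×1140 = 342
(1−α) = 342/570.94 = 0.5990;  α = 0.4010.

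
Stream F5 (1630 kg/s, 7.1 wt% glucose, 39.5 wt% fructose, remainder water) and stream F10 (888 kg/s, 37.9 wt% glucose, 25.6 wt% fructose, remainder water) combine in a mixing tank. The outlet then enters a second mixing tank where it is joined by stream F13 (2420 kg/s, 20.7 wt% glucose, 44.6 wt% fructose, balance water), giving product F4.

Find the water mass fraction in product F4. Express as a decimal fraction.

0.4120

Overall, product flow = 4938 kg/s.
water in = 1630×0.534 + 888×0.365 + 2420×0.347 = 2034.3 kg/s.
water fraction in F4 = 0.4120.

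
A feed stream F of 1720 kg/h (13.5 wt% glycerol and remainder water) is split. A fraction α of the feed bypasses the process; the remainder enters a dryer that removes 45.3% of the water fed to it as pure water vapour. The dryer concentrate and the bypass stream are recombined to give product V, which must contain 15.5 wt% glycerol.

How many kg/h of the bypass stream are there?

All 1720×0.135 = 232.2 kg/h of glycerol reaches V, so V = 232.2/0.155 = 1498.1 kg/h and vapour = 221.94 kg/h.
The evaporator receives (1−α)·1720 of feed at 0.865 water and removes 0.453 of that water:
0.453×0.865×(1−α)×1720 = 221.94
(1−α) = 221.94/673.97 = 0.3293;  α = 0.6707.
Bypass flow = 0.6707×1720 = 1153.6 kg/h.

1154 kg/h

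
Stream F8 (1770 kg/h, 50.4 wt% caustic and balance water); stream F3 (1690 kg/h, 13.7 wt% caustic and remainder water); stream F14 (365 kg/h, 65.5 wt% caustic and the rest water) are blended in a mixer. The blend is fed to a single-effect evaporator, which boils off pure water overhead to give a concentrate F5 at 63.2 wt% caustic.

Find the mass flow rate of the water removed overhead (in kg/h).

1669 kg/h

caustic entering = 1770×0.504 + 1690×0.137 + 365×0.655 = 1362.7 kg/h.
All caustic reports to F5, so F5 = 1362.7/0.632 = 2156.1 kg/h.
Total feed = 3825 kg/h; overhead = 3825 − 2156.1 = 1668.9 kg/h.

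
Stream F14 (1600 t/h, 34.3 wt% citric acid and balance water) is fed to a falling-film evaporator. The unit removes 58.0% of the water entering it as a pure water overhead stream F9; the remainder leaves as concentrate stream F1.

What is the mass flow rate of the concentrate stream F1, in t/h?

990.3 t/h

water entering = 1600×0.657 = 1051.2 t/h; overhead removed = 0.580×1051.2 = 609.7 t/h.
Concentrate = 1600 − 609.7 = 990.3 t/h.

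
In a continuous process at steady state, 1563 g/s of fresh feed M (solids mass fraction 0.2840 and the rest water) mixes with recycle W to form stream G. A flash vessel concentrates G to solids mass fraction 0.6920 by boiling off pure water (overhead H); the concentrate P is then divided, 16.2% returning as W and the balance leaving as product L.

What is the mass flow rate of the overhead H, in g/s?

Overall solids balance (none leaves overhead): solids in fresh feed = solids in product, i.e. 1563×0.284 = (1−0.162)·P·0.692.
P = 443.89/(0.692×0.838) = 765.47 g/s.
Recycle W = 0.162×765.47 = 124.01 g/s.
Combined feed G = 1563 + 124.01 = 1687 g/s.
Overhead H = G − P = 1687 − 765.47 = 921.54 g/s.

921.5 g/s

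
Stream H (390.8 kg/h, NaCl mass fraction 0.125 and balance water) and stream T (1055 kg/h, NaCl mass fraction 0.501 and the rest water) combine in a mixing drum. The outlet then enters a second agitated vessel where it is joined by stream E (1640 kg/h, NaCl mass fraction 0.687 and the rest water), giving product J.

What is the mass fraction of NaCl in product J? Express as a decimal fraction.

Overall, product flow = 3085.8 kg/h.
NaCl in = 390.8×0.125 + 1055×0.501 + 1640×0.687 = 1704.1 kg/h.
NaCl fraction in J = 0.552.

0.552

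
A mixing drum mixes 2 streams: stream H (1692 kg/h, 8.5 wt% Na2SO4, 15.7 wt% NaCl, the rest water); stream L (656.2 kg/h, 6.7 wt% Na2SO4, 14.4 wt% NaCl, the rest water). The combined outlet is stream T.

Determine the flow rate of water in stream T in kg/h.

1800 kg/h

water out = water in = 1692×0.758 + 656.2×0.789 = 1800.3 kg/h.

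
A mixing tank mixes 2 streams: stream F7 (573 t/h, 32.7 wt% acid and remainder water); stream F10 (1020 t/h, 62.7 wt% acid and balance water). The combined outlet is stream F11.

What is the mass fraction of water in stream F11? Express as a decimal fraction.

0.4809

Total flow out = 573 + 1020 = 1593 t/h.
water in = 573×0.673 + 1020×0.373 = 766.09 t/h.
water mass fraction in F11 = 766.09/1593 = 0.4809.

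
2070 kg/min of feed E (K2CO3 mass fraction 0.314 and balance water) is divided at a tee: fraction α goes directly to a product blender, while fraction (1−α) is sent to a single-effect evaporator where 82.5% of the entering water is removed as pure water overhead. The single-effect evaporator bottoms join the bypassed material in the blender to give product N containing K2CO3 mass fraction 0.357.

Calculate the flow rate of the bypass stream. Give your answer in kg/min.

All 2070×0.314 = 649.98 kg/min of K2CO3 reaches N, so N = 649.98/0.357 = 1820.7 kg/min and vapour = 249.33 kg/min.
The evaporator receives (1−α)·2070 of feed at 0.686 water and removes 0.825 of that water:
0.825×0.686×(1−α)×2070 = 249.33
(1−α) = 249.33/1171.5 = 0.2128;  α = 0.7872.
Bypass flow = 0.7872×2070 = 1629.5 kg/min.

1629 kg/min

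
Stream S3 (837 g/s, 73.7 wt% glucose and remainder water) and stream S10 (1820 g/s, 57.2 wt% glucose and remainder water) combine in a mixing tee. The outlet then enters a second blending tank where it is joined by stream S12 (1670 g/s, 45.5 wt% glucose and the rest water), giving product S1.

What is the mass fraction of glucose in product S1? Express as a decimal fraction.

0.559

Overall, product flow = 4327 g/s.
glucose in = 837×0.737 + 1820×0.572 + 1670×0.455 = 2417.8 g/s.
glucose fraction in S1 = 0.559.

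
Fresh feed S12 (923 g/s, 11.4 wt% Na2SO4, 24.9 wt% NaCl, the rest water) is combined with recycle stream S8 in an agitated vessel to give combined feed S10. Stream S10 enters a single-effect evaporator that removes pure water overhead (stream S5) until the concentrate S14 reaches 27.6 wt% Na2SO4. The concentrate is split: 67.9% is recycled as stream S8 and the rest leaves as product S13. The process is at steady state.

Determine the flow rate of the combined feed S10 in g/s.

Overall Na2SO4 balance (none leaves overhead): Na2SO4 in fresh feed = Na2SO4 in product, i.e. 923×0.114 = (1−0.679)·S14·0.276.
S14 = 105.22/(0.276×0.321) = 1187.7 g/s.
Recycle S8 = 0.679×1187.7 = 806.42 g/s.
Combined feed S10 = 923 + 806.42 = 1729.4 g/s.

1729 g/s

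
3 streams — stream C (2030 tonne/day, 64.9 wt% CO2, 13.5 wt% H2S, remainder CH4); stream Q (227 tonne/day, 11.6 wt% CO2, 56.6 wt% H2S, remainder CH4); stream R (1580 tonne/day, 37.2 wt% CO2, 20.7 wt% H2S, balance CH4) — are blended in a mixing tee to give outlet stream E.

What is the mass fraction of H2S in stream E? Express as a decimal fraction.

Total flow out = 2030 + 227 + 1580 = 3837 tonne/day.
H2S in = 2030×0.135 + 227×0.566 + 1580×0.207 = 729.59 tonne/day.
H2S mass fraction in E = 729.59/3837 = 0.190.

0.190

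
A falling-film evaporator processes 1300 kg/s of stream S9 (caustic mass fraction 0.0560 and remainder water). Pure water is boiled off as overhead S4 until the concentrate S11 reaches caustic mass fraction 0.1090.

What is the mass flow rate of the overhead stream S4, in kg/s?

caustic is conserved: 1300×0.056 = 72.8 kg/s all reports to the concentrate.
Concentrate = 72.8/(target fraction) = 667.89 kg/s.
Overhead = 1300 − 667.89 = 632.11 kg/s.

632.1 kg/s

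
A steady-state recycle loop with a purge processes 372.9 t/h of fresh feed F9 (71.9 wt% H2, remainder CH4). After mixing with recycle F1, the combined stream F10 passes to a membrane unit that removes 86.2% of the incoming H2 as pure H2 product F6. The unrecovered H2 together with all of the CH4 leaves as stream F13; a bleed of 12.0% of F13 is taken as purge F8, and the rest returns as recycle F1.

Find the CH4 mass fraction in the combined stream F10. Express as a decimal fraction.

0.7410

CH4 enters only via F9 and leaves only via the purge: 372.9×0.281 = 0.120×(CH4 in F13), and the membrane unit passes all CH4, so CH4 in F10 = CH4 in F13 = 873.21 t/h.
H2 in F10: m_A = 372.9×0.719 + (1−0.120)·(1−0.862)·m_A, so m_A = 268.12/0.8786 = 305.18 t/h.
F10 = 305.18 + 873.21 = 1178.4 t/h.
CH4 fraction in F10 = 873.21/1178.4 = 0.7410.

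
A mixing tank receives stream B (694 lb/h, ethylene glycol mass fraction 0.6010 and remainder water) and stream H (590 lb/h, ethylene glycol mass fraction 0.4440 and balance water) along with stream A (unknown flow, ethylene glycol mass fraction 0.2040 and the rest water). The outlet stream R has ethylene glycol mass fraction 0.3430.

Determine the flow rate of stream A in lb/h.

1717 lb/h

Let A be the unknown flow. Total out = 1284 + A.
ethylene glycol balance: 679.05 + 0.204·A = 0.343·(1284 + A)
(0.204 − 0.343)·A = 0.343×1284 − 679.05 = -238.64
A = -238.64 / -0.139 = 1716.8 lb/h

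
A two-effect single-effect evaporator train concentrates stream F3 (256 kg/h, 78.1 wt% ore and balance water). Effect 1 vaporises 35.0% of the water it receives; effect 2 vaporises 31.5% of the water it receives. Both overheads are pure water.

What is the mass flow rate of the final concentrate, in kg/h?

224.9 kg/h

water in feed = 256×0.219 = 56.064 kg/h.
After stage 1: water left = (1−0.350)×56.064 = 36.442; stream total = 236.38 kg/h.
After stage 2: water left = (1−0.315)×36.442 = 24.962; final concentrate = 224.9 kg/h.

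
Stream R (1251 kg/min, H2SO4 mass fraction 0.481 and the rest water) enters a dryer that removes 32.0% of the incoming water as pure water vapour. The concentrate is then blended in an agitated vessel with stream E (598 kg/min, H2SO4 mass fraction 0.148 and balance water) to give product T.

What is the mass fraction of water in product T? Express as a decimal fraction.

Vapour removed = 0.320×0.519×1251 = 207.77 kg/min; concentrate = 1043.2 kg/min.
water reaching the mixer = 441.5 (from concentrate) + 598×0.852 = 951 kg/min.
Product flow = 1043.2 + 598 = 1641.2 kg/min; water fraction = 0.579.

0.579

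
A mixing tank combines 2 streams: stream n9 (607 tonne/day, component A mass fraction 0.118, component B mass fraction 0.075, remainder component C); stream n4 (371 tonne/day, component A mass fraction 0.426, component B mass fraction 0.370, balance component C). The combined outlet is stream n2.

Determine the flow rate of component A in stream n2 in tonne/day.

229.7 tonne/day

component A out = component A in = 607×0.118 + 371×0.426 = 229.67 tonne/day.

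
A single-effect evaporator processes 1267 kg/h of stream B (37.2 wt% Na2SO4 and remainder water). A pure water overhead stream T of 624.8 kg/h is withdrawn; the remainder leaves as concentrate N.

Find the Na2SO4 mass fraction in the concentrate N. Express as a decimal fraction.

0.734

Na2SO4 is not removed: 1267×0.372 = 471.32 kg/h of Na2SO4 enters N.
Concentrate = 1267 − 624.8 = 642.2 kg/h.
Mass fraction = 471.32/642.2 = 0.734.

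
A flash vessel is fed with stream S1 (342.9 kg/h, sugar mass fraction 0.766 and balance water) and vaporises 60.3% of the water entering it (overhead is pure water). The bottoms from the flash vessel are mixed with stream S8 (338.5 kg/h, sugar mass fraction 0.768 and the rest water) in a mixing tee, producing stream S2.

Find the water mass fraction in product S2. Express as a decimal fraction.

Vapour removed = 0.603×0.234×342.9 = 48.384 kg/h; concentrate = 294.52 kg/h.
water reaching the mixer = 31.855 (from concentrate) + 338.5×0.232 = 110.39 kg/h.
Product flow = 294.52 + 338.5 = 633.02 kg/h; water fraction = 0.174.

0.174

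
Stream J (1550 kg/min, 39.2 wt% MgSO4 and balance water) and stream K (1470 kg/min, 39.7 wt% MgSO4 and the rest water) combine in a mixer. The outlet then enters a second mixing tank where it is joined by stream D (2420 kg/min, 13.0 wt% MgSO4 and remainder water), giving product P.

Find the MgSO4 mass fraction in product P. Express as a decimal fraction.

0.277

Overall, product flow = 5440 kg/min.
MgSO4 in = 1550×0.392 + 1470×0.397 + 2420×0.130 = 1505.8 kg/min.
MgSO4 fraction in P = 0.277.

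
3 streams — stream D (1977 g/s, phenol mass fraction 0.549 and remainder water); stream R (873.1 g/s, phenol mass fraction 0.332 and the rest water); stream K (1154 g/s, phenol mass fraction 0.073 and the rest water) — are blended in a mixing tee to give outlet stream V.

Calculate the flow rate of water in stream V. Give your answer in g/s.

water out = water in = 1977×0.451 + 873.1×0.668 + 1154×0.927 = 2544.6 g/s.

2545 g/s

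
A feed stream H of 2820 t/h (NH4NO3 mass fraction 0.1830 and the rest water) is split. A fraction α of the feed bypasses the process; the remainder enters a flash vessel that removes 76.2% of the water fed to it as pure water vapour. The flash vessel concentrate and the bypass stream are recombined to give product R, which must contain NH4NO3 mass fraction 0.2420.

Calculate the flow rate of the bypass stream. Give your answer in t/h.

1716 t/h

All 2820×0.183 = 516.06 t/h of NH4NO3 reaches R, so R = 516.06/0.242 = 2132.5 t/h and vapour = 687.52 t/h.
The evaporator receives (1−α)·2820 of feed at 0.817 water and removes 0.762 of that water:
0.762×0.817×(1−α)×2820 = 687.52
(1−α) = 687.52/1755.6 = 0.3916;  α = 0.6084.
Bypass flow = 0.6084×2820 = 1715.6 t/h.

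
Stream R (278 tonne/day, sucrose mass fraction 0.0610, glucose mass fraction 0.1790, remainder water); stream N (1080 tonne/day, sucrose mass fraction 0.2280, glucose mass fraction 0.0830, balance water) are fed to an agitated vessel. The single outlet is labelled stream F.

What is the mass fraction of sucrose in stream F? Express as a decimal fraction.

0.1938

Total flow out = 278 + 1080 = 1358 tonne/day.
sucrose in = 278×0.061 + 1080×0.228 = 263.2 tonne/day.
sucrose mass fraction in F = 263.2/1358 = 0.1938.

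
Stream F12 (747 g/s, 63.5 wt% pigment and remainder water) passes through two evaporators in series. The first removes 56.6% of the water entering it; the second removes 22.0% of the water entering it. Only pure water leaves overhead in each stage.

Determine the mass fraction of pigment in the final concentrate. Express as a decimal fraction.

water in feed = 747×0.365 = 272.65 g/s.
After stage 1: water left = (1−0.566)×272.65 = 118.33; stream total = 592.68 g/s.
After stage 2: water left = (1−0.220)×118.33 = 92.299; final concentrate = 566.64 g/s.
pigment fraction = 474.35/566.64 = 0.837.

0.837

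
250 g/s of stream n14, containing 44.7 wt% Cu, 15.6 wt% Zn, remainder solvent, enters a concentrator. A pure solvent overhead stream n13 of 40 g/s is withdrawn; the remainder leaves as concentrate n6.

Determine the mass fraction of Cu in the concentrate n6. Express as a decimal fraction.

0.532

Cu is not removed: 250×0.447 = 111.75 g/s of Cu enters n6.
Concentrate = 250 − 40 = 210 g/s.
Mass fraction = 111.75/210 = 0.532.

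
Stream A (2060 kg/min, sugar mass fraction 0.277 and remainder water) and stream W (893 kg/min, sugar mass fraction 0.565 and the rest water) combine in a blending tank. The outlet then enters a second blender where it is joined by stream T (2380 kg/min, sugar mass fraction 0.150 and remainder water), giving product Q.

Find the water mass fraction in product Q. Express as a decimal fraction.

0.731

Overall, product flow = 5333 kg/min.
water in = 2060×0.723 + 893×0.435 + 2380×0.850 = 3900.8 kg/min.
water fraction in Q = 0.731.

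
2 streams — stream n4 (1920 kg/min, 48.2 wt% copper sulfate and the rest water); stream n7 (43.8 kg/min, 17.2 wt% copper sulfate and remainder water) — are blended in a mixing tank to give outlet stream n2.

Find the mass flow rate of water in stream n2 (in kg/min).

1031 kg/min

water out = water in = 1920×0.518 + 43.8×0.828 = 1030.8 kg/min.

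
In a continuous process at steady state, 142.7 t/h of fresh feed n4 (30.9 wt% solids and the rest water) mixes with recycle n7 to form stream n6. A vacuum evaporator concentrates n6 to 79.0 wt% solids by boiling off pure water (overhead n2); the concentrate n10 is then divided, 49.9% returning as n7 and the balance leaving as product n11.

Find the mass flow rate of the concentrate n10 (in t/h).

Overall solids balance (none leaves overhead): solids in fresh feed = solids in product, i.e. 142.7×0.309 = (1−0.499)·n10·0.790.
n10 = 44.094/(0.790×0.501) = 111.41 t/h.

111.4 t/h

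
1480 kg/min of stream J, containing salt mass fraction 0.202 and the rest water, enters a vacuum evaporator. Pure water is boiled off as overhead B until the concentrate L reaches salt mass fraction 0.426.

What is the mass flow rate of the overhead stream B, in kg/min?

salt is conserved: 1480×0.202 = 298.96 kg/min all reports to the concentrate.
Concentrate = 298.96/(target fraction) = 701.78 kg/min.
Overhead = 1480 − 701.78 = 778.22 kg/min.

778.2 kg/min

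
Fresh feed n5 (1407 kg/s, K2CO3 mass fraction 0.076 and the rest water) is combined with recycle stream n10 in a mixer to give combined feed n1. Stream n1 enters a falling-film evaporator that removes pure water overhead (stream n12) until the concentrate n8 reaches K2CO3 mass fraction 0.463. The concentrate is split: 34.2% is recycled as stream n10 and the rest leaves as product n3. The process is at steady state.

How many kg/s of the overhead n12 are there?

Overall K2CO3 balance (none leaves overhead): K2CO3 in fresh feed = K2CO3 in product, i.e. 1407×0.076 = (1−0.342)·n8·0.463.
n8 = 106.93/(0.463×0.658) = 350.99 kg/s.
Recycle n10 = 0.342×350.99 = 120.04 kg/s.
Combined feed n1 = 1407 + 120.04 = 1527 kg/s.
Overhead n12 = n1 − n8 = 1527 − 350.99 = 1176 kg/s.

1176 kg/s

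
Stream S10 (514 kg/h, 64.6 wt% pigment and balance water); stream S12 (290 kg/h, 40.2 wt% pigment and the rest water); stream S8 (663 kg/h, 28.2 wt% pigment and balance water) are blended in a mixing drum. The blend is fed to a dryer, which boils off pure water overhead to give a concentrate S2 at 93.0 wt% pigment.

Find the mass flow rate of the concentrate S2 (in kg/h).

pigment entering = 514×0.646 + 290×0.402 + 663×0.282 = 635.59 kg/h.
All pigment reports to S2, so S2 = 635.59/0.930 = 683.43 kg/h.

683.4 kg/h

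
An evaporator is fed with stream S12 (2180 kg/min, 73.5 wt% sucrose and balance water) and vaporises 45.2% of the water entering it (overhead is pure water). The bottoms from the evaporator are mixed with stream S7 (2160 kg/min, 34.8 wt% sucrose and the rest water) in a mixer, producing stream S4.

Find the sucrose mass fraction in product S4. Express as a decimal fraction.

Vapour removed = 0.452×0.265×2180 = 261.12 kg/min; concentrate = 1918.9 kg/min.
sucrose reaching the mixer = 1602.3 (from concentrate) + 2160×0.348 = 2354 kg/min.
Product flow = 1918.9 + 2160 = 4078.9 kg/min; sucrose fraction = 0.577.

0.577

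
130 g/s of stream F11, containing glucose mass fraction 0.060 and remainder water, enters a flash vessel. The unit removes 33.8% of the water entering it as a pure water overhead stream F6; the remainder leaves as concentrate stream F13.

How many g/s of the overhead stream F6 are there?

41.3 g/s

water entering = 130×0.940 = 122.2 g/s; overhead removed = 0.338×122.2 = 41.304 g/s.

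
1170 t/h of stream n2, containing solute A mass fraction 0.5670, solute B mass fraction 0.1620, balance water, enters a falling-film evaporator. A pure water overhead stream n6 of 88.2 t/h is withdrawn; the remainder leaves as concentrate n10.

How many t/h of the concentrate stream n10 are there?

Concentrate = 1170 − 88.2 = 1081.8 t/h.

1082 t/h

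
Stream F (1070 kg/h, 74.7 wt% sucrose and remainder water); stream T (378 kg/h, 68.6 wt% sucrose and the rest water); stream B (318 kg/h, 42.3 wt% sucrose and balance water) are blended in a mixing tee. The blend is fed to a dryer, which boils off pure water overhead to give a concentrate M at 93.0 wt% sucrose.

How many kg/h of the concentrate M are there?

sucrose entering = 1070×0.747 + 378×0.686 + 318×0.423 = 1193.1 kg/h.
All sucrose reports to M, so M = 1193.1/0.930 = 1282.9 kg/h.

1283 kg/h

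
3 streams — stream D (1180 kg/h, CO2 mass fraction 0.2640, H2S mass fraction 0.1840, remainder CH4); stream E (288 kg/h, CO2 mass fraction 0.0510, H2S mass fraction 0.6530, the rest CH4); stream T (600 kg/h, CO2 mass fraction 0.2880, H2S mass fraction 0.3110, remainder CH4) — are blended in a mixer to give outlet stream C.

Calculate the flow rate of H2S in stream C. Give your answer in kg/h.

591.8 kg/h

H2S out = H2S in = 1180×0.184 + 288×0.653 + 600×0.311 = 591.78 kg/h.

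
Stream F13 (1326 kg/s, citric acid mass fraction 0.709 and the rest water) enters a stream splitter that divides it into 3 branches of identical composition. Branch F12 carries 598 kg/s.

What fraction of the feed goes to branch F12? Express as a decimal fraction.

Fraction to F12 = 598/1326 = 0.4510.

0.451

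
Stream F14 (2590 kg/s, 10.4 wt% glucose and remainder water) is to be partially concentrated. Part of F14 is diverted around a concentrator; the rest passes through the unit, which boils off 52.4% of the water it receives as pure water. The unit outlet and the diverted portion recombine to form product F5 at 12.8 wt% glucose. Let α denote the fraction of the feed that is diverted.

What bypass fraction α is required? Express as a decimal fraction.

All 2590×0.104 = 269.36 kg/s of glucose reaches F5, so F5 = 269.36/0.128 = 2104.4 kg/s and vapour = 485.62 kg/s.
The evaporator receives (1−α)·2590 of feed at 0.896 water and removes 0.524 of that water:
0.524×0.896×(1−α)×2590 = 485.62
(1−α) = 485.62/1216 = 0.3994;  α = 0.6006.

0.601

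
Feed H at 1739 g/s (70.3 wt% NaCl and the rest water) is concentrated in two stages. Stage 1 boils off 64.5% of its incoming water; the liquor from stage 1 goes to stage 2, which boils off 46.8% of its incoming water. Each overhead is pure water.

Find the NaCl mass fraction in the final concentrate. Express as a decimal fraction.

0.9261

water in feed = 1739×0.297 = 516.48 g/s.
After stage 1: water left = (1−0.645)×516.48 = 183.35; stream total = 1405.9 g/s.
After stage 2: water left = (1−0.468)×183.35 = 97.543; final concentrate = 1320.1 g/s.
NaCl fraction = 1222.5/1320.1 = 0.9261.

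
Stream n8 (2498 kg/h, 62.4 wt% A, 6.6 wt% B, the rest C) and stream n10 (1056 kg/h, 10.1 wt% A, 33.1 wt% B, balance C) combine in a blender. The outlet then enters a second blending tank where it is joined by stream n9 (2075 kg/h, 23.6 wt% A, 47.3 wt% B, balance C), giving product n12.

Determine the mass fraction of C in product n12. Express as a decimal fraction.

0.3514

Overall, product flow = 5629 kg/h.
C in = 2498×0.310 + 1056×0.568 + 2075×0.291 = 1978 kg/h.
C fraction in n12 = 0.3514.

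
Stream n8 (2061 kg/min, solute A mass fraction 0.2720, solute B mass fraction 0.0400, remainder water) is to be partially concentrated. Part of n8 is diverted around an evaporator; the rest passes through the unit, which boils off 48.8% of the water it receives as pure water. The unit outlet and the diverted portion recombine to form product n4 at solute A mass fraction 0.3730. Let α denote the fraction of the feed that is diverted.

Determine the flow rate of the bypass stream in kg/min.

398.8 kg/min

All 2061×0.272 = 560.59 kg/min of solute A reaches n4, so n4 = 560.59/0.373 = 1502.9 kg/min and vapour = 558.07 kg/min.
The evaporator receives (1−α)·2061 of feed at 0.688 water and removes 0.488 of that water:
0.488×0.688×(1−α)×2061 = 558.07
(1−α) = 558.07/691.97 = 0.8065;  α = 0.1935.
Bypass flow = 0.1935×2061 = 398.8 kg/min.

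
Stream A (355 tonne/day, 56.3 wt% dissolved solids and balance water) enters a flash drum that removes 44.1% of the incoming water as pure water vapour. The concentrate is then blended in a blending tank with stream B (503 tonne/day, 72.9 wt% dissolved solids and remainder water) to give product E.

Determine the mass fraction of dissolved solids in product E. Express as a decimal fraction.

Vapour removed = 0.441×0.437×355 = 68.415 tonne/day; concentrate = 286.59 tonne/day.
dissolved solids reaching the mixer = 199.86 (from concentrate) + 503×0.729 = 566.55 tonne/day.
Product flow = 286.59 + 503 = 789.59 tonne/day; dissolved solids fraction = 0.718.

0.718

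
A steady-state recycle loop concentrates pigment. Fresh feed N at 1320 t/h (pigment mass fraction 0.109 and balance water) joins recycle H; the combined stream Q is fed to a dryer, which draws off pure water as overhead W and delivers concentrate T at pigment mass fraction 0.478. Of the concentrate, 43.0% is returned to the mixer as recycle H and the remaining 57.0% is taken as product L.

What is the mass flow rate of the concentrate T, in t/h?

528.1 t/h

Overall pigment balance (none leaves overhead): pigment in fresh feed = pigment in product, i.e. 1320×0.109 = (1−0.430)·T·0.478.
T = 143.88/(0.478×0.570) = 528.08 t/h.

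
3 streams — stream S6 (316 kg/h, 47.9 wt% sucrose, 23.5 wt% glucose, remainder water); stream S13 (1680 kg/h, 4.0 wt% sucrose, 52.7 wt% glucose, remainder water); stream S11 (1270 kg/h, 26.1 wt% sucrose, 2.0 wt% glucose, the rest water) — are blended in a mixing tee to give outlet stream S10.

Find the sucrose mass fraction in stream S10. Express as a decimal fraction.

Total flow out = 316 + 1680 + 1270 = 3266 kg/h.
sucrose in = 316×0.479 + 1680×0.040 + 1270×0.261 = 550.03 kg/h.
sucrose mass fraction in S10 = 550.03/3266 = 0.1684.

0.1684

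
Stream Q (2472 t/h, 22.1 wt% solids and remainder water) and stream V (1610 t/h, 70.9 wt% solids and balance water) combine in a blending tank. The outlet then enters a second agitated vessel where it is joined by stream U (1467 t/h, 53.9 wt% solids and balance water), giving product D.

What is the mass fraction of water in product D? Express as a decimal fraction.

0.553

Overall, product flow = 5549 t/h.
water in = 2472×0.779 + 1610×0.291 + 1467×0.461 = 3070.5 t/h.
water fraction in D = 0.553.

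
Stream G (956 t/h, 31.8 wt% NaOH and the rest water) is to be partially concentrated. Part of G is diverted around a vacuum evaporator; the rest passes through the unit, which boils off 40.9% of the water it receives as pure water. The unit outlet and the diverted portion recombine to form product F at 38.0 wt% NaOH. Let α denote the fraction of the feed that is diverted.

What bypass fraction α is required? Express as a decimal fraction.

0.415

All 956×0.318 = 304.01 t/h of NaOH reaches F, so F = 304.01/0.380 = 800.02 t/h and vapour = 155.98 t/h.
The evaporator receives (1−α)·956 of feed at 0.682 water and removes 0.409 of that water:
0.409×0.682×(1−α)×956 = 155.98
(1−α) = 155.98/266.66 = 0.5849;  α = 0.4151.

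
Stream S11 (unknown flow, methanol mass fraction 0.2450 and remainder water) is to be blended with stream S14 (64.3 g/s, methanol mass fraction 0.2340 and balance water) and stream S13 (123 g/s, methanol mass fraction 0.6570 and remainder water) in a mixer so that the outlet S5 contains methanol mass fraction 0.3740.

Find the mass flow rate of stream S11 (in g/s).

200.1 g/s

Let S11 be the unknown flow. Total out = 187.3 + S11.
methanol balance: 95.857 + 0.245·S11 = 0.374·(187.3 + S11)
(0.245 − 0.374)·S11 = 0.374×187.3 − 95.857 = -25.807
S11 = -25.807 / -0.129 = 200.05 g/s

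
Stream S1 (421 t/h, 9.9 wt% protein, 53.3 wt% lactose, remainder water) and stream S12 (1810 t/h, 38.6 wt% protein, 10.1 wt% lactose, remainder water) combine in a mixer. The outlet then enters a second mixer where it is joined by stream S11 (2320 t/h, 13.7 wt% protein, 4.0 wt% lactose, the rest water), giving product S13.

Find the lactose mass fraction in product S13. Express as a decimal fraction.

0.110

Overall, product flow = 4551 t/h.
lactose in = 421×0.533 + 1810×0.101 + 2320×0.040 = 500 t/h.
lactose fraction in S13 = 0.110.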